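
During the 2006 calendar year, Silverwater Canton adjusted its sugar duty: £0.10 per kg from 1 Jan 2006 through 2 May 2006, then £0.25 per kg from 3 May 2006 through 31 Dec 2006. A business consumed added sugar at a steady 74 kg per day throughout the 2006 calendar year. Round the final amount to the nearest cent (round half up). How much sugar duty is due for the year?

1 Jan – 2 May 2006: 122 days × 74 kg/day = 9,028 kg at £0.10/kg → £902.80
3 May – 31 Dec 2006: 243 days × 74 kg/day = 17,982 kg at £0.25/kg → £4,495.50

£5,398.30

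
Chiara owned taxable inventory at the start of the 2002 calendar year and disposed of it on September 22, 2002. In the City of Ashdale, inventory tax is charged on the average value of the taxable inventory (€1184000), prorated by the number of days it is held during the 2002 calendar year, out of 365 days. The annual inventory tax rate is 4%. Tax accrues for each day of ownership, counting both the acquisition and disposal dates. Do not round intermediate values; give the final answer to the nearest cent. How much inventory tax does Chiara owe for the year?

Days held (January 1 – September 22, 2002): 265 out of 365
Tax = €1184000 × 4% × 265/365 = €34384.6575

€34384.66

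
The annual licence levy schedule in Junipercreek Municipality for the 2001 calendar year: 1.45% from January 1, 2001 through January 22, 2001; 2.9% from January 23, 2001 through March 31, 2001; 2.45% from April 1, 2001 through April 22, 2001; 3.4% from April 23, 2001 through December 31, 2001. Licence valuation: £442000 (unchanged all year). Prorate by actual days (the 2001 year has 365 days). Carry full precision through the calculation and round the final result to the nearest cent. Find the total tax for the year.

£13843.68

January 1 – January 22, 2001: 22 days at 1.45% → £442000 × 1.45% × 22/365 = £386.2959
January 23 – March 31, 2001: 68 days at 2.9% → £442000 × 2.9% × 68/365 = £2388.0110
April 1 – April 22, 2001: 22 days at 2.45% → £442000 × 2.45% × 22/365 = £652.7068
April 23 – December 31, 2001: 253 days at 3.4% → £442000 × 3.4% × 253/365 = £10416.6685
Total = £13843.6822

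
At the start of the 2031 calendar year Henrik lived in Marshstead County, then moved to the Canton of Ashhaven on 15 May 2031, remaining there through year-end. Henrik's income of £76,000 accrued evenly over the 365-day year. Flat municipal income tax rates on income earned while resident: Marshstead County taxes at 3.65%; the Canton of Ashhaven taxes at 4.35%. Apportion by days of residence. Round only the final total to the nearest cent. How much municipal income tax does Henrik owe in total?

Marshstead County, 1 January – 14 May 2031: 134 days → £76,000 × 3.65% × 134/365 = £1,018.4000
The Canton of Ashhaven, 15 May – 31 December 2031: 231 days → £76,000 × 4.35% × 231/365 = £2,092.2904
Total = £3,110.6904

£3,110.69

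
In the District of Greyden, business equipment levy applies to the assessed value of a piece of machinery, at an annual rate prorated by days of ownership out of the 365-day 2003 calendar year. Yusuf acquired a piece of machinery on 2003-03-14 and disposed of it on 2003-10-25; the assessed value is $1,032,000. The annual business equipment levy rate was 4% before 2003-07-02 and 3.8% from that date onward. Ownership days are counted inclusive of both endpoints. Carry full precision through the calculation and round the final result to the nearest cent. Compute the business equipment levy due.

2003-03-14 to 2003-07-01: 110 days at 4% → $1,032,000 × 4% × 110/365 = $12,440.5479
2003-07-02 to 2003-10-25: 116 days at 3.8% → $1,032,000 × 3.8% × 116/365 = $12,463.1671
Total = $24,903.7151

$24,903.72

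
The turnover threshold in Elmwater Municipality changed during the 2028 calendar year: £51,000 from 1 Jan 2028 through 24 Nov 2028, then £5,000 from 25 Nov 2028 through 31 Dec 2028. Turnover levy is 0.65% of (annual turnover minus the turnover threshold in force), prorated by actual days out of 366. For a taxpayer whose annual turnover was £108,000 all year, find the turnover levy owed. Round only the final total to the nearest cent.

1 Jan – 24 Nov 2028: 329 days, exemption £51,000 → (£108,000 − £51,000) × 0.65% × 329/366 = £333.0451
25 Nov – 31 Dec 2028: 37 days, exemption £5,000 → (£108,000 − £5,000) × 0.65% × 37/366 = £67.6817
Total = £400.7268

£400.73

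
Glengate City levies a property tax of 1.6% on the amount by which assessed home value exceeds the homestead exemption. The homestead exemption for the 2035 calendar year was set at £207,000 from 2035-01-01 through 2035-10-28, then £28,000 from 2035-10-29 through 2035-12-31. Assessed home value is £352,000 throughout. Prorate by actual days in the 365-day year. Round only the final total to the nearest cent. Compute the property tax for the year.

2035-01-01 to 2035-10-28: 301 days, exemption £207,000 → (£352,000 − £207,000) × 1.6% × 301/365 = £1,913.2055
2035-10-29 to 2035-12-31: 64 days, exemption £28,000 → (£352,000 − £28,000) × 1.6% × 64/365 = £908.9753
Total = £2,822.1808

£2,822.18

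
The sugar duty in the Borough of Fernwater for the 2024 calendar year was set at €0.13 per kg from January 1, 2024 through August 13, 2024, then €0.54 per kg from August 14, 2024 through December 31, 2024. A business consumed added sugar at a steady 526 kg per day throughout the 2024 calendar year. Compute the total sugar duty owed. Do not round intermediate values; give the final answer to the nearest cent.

€55,219.48

January 1 – August 13, 2024: 226 days × 526 kg/day = 118,876 kg at €0.13/kg → €15,453.88
August 14 – December 31, 2024: 140 days × 526 kg/day = 73,640 kg at €0.54/kg → €39,765.60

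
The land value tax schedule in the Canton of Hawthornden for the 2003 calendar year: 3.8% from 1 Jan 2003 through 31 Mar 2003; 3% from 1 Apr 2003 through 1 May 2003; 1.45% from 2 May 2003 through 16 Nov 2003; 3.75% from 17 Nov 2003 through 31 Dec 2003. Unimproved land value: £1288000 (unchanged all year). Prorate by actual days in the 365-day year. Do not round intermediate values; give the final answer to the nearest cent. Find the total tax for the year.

1 Jan – 31 Mar 2003: 90 days at 3.8% → £1288000 × 3.8% × 90/365 = £12068.3836
1 Apr – 1 May 2003: 31 days at 3% → £1288000 × 3% × 31/365 = £3281.7534
2 May – 16 Nov 2003: 199 days at 1.45% → £1288000 × 1.45% × 199/365 = £10182.2575
17 Nov – 31 Dec 2003: 45 days at 3.75% → £1288000 × 3.75% × 45/365 = £5954.7945
Total = £31487.1890

£31487.19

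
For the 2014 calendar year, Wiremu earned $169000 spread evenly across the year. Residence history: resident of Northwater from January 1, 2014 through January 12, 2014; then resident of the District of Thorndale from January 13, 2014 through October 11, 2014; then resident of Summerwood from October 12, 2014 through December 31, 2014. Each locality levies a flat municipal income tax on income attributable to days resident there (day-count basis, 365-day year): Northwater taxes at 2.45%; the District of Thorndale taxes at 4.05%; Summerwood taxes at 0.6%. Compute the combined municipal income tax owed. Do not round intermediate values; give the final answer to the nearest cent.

Northwater, January 1 – January 12, 2014: 12 days → $169000 × 2.45% × 12/365 = $136.1260
The District of Thorndale, January 13 – October 11, 2014: 272 days → $169000 × 4.05% × 272/365 = $5100.5589
Summerwood, October 12 – December 31, 2014: 81 days → $169000 × 0.6% × 81/365 = $225.0247
Total = $5461.7096

$5461.71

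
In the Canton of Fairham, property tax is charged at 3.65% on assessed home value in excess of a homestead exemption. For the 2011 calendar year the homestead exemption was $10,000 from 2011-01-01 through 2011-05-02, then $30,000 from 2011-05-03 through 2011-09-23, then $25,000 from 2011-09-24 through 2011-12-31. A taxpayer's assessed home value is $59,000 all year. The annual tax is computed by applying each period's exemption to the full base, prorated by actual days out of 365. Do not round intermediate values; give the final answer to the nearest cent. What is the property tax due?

2011-01-01 to 2011-05-02: 122 days, exemption $10,000 → ($59,000 − $10,000) × 3.65% × 122/365 = $597.8000
2011-05-03 to 2011-09-23: 144 days, exemption $30,000 → ($59,000 − $30,000) × 3.65% × 144/365 = $417.6000
2011-09-24 to 2011-12-31: 99 days, exemption $25,000 → ($59,000 − $25,000) × 3.65% × 99/365 = $336.6000
Total = $1,352.0000

$1,352.00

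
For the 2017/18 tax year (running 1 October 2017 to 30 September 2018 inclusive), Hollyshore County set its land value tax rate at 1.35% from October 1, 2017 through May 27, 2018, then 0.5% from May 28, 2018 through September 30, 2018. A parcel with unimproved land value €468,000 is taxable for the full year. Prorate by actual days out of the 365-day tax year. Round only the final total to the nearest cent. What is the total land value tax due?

€4,944.77

October 1, 2017 – May 27, 2018: 239 days at 1.35% → €468,000 × 1.35% × 239/365 = €4,136.9918
May 28 – September 30, 2018: 126 days at 0.5% → €468,000 × 0.5% × 126/365 = €807.7808
Total = €4,944.7726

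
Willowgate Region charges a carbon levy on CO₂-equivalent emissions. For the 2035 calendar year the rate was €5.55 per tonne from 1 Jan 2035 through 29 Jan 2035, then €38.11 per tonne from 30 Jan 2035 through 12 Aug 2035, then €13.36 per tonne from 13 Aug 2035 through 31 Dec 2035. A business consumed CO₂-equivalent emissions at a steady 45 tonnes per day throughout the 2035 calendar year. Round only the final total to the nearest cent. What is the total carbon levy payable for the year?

1 Jan – 29 Jan 2035: 29 days × 45 tonnes/day = 1,305 tonnes at €5.55/tonne → €7,242.75
30 Jan – 12 Aug 2035: 195 days × 45 tonnes/day = 8,775 tonnes at €38.11/tonne → €334,415.25
13 Aug – 31 Dec 2035: 141 days × 45 tonnes/day = 6,345 tonnes at €13.36/tonne → €84,769.20

€426,427.20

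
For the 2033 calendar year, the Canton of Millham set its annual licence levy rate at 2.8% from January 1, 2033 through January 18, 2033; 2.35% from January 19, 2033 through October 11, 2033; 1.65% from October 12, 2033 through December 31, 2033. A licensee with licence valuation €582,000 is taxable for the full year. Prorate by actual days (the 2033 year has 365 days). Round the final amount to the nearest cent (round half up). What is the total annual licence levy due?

€12,902.06

January 1 – January 18, 2033: 18 days at 2.8% → €582,000 × 2.8% × 18/365 = €803.6384
January 19 – October 11, 2033: 266 days at 2.35% → €582,000 × 2.35% × 266/365 = €9,967.3479
October 12 – December 31, 2033: 81 days at 1.65% → €582,000 × 1.65% × 81/365 = €2,131.0767
Total = €12,902.0630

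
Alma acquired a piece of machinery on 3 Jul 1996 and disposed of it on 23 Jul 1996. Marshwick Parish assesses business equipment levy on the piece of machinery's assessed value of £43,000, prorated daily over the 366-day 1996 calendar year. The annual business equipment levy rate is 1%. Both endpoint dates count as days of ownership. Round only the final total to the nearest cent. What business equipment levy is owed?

£24.67

Days held (3 Jul – 23 Jul 1996): 21 out of 366
Tax = £43,000 × 1% × 21/366 = £24.6721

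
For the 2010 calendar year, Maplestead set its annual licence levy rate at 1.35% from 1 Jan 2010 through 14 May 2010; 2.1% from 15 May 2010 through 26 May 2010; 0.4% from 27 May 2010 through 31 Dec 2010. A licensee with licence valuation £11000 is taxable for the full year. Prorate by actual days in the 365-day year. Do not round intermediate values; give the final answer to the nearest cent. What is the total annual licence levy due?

1 Jan – 14 May 2010: 134 days at 1.35% → £11000 × 1.35% × 134/365 = £54.5178
15 May – 26 May 2010: 12 days at 2.1% → £11000 × 2.1% × 12/365 = £7.5945
27 May – 31 Dec 2010: 219 days at 0.4% → £11000 × 0.4% × 219/365 = £26.4000
Total = £88.5123

£88.51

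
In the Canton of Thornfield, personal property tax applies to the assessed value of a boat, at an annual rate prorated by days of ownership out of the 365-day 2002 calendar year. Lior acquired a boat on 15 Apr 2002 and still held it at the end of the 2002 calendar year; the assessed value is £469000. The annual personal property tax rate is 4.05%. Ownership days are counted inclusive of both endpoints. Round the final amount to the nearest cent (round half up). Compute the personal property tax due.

£13582.37

Days held (15 Apr – 31 Dec 2002): 261 out of 365
Tax = £469000 × 4.05% × 261/365 = £13582.3685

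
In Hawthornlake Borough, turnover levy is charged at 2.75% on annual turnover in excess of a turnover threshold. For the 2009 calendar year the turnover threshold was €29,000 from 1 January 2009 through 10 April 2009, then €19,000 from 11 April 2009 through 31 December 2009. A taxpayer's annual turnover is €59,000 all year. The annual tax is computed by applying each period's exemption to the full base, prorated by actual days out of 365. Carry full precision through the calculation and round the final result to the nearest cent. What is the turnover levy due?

1 January – 10 April 2009: 100 days, exemption €29,000 → (€59,000 − €29,000) × 2.75% × 100/365 = €226.0274
11 April – 31 December 2009: 265 days, exemption €19,000 → (€59,000 − €19,000) × 2.75% × 265/365 = €798.6301
Total = €1,024.6575

€1,024.66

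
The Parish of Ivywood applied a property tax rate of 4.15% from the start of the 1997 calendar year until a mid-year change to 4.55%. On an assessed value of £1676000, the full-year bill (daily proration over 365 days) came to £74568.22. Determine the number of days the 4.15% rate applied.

Let d = days at the first rate; then 365 − d days at the second rate.
£1676000 × [4.15%·d + 4.55%·(365−d)] / 365 = £74568.22
Solving gives d = 92, so the new rate took effect on 3 Apr 1997.

92 days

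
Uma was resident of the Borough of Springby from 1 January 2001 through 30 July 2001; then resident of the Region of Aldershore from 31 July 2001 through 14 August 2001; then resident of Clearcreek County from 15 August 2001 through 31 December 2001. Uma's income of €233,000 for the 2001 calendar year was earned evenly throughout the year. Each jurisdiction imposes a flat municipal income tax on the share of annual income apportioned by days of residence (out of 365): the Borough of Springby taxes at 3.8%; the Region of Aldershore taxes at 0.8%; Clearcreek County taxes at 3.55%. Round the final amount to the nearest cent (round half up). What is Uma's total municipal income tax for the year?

The Borough of Springby, 1 January – 30 July 2001: 211 days → €233,000 × 3.8% × 211/365 = €5,118.3397
The Region of Aldershore, 31 July – 14 August 2001: 15 days → €233,000 × 0.8% × 15/365 = €76.6027
Clearcreek County, 15 August – 31 December 2001: 139 days → €233,000 × 3.55% × 139/365 = €3,149.9685
Total = €8,344.9110

€8,344.91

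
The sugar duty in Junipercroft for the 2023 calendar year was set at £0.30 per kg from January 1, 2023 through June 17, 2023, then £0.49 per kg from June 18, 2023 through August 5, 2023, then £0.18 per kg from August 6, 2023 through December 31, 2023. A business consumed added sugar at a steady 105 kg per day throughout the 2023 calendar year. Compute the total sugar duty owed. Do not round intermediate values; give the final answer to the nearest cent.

£10610.25

January 1 – June 17, 2023: 168 days × 105 kg/day = 17,640 kg at £0.30/kg → £5292.00
June 18 – August 5, 2023: 49 days × 105 kg/day = 5,145 kg at £0.49/kg → £2521.05
August 6 – December 31, 2023: 148 days × 105 kg/day = 15,540 kg at £0.18/kg → £2797.20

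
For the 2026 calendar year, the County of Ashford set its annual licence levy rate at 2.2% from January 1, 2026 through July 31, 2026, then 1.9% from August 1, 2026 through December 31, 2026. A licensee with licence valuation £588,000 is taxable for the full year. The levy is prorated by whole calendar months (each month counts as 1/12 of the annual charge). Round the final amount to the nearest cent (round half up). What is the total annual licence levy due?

£12,201.00

January 1 – July 31, 2026: 7 months at 2.2% → £588,000 × 2.2% × 7/12 = £7,546.0000
August 1 – December 31, 2026: 5 months at 1.9% → £588,000 × 1.9% × 5/12 = £4,655.0000
Total = £12,201.0000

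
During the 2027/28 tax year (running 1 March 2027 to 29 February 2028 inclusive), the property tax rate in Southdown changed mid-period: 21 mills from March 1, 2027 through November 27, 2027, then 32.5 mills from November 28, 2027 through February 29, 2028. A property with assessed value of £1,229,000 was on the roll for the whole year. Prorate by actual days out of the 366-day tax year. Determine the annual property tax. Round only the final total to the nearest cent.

£29,438.92

March 1 – November 27, 2027: 272 days at 21 mills → £1,229,000 × 2.1% × 272/366 = £19,180.4590
November 28, 2027 – February 29, 2028: 94 days at 32.5 mills → £1,229,000 × 3.25% × 94/366 = £10,258.4563
Total = £29,438.9153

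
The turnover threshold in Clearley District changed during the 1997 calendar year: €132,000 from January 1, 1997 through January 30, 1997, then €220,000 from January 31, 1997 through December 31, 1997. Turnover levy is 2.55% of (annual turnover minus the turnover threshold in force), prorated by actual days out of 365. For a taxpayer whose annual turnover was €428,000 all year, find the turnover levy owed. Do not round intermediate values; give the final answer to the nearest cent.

January 1 – January 30, 1997: 30 days, exemption €132,000 → (€428,000 − €132,000) × 2.55% × 30/365 = €620.3836
January 31 – December 31, 1997: 335 days, exemption €220,000 → (€428,000 − €220,000) × 2.55% × 335/365 = €4,868.0548
Total = €5,488.4384

€5,488.44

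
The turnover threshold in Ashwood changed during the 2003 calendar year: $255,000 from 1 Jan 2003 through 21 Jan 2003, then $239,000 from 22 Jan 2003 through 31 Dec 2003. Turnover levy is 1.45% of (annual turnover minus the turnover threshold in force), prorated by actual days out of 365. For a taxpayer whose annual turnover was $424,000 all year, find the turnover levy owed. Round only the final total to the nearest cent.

1 Jan – 21 Jan 2003: 21 days, exemption $255,000 → ($424,000 − $255,000) × 1.45% × 21/365 = $140.9877
22 Jan – 31 Dec 2003: 344 days, exemption $239,000 → ($424,000 − $239,000) × 1.45% × 344/365 = $2,528.1644
Total = $2,669.1521

$2,669.15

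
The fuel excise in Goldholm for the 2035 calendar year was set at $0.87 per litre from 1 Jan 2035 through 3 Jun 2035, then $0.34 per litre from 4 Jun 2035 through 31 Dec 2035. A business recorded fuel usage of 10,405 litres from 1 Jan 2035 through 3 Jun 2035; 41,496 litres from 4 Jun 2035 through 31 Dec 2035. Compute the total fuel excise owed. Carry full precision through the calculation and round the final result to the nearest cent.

$23,160.99

1 Jan – 3 Jun 2035: 10,405 litres at $0.87/litre → $9,052.35
4 Jun – 31 Dec 2035: 41,496 litres at $0.34/litre → $14,108.64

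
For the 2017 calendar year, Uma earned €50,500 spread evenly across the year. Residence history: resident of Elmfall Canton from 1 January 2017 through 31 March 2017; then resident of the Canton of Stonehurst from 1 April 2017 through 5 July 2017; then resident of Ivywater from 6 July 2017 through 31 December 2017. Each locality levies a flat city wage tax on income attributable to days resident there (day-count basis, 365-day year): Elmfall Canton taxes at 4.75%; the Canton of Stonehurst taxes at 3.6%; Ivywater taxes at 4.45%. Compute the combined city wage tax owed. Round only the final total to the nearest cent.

Elmfall Canton, 1 January – 31 March 2017: 90 days → €50,500 × 4.75% × 90/365 = €591.4726
The Canton of Stonehurst, 1 April – 5 July 2017: 96 days → €50,500 × 3.6% × 96/365 = €478.1589
Ivywater, 6 July – 31 December 2017: 179 days → €50,500 × 4.45% × 179/365 = €1,102.0760
Total = €2,171.7075

€2,171.71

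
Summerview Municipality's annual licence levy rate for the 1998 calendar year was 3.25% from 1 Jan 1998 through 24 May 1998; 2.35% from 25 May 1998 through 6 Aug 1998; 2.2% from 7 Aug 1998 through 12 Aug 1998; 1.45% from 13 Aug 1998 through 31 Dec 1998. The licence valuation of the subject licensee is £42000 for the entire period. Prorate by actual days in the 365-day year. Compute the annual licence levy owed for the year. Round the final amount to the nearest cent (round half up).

1 Jan – 24 May 1998: 144 days at 3.25% → £42000 × 3.25% × 144/365 = £538.5205
25 May – 6 Aug 1998: 74 days at 2.35% → £42000 × 2.35% × 74/365 = £200.1041
7 Aug – 12 Aug 1998: 6 days at 2.2% → £42000 × 2.2% × 6/365 = £15.1890
13 Aug – 31 Dec 1998: 141 days at 1.45% → £42000 × 1.45% × 141/365 = £235.2575
Total = £989.0712

£989.07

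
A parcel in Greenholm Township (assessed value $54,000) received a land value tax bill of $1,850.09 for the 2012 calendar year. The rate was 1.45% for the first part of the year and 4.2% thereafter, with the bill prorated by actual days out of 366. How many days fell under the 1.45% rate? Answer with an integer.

103 days

Let d = days at the first rate; then 366 − d days at the second rate.
$54,000 × [1.45%·d + 4.2%·(366−d)] / 366 = $1,850.09
Solving gives d = 103, so the new rate took effect on 13 April 2012.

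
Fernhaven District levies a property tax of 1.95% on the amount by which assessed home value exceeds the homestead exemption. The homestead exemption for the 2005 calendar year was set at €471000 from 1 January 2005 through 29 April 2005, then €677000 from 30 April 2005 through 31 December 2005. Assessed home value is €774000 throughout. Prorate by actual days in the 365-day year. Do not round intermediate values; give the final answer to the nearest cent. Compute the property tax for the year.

€3201.15

1 January – 29 April 2005: 119 days, exemption €471000 → (€774000 − €471000) × 1.95% × 119/365 = €1926.3329
30 April – 31 December 2005: 246 days, exemption €677000 → (€774000 − €677000) × 1.95% × 246/365 = €1274.8192
Total = €3201.1521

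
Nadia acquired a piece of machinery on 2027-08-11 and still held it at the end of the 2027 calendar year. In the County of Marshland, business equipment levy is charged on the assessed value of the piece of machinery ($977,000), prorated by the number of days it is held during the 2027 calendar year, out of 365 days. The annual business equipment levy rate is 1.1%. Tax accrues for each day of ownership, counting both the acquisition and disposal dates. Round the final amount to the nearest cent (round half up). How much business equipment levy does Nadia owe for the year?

$4,210.47

Days held (2027-08-11 to 2027-12-31): 143 out of 365
Tax = $977,000 × 1.1% × 143/365 = $4,210.4685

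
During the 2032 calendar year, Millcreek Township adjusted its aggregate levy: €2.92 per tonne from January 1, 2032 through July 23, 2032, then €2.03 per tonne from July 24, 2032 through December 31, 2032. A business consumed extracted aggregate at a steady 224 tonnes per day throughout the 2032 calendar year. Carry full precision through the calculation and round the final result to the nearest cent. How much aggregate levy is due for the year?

€207,296.32

January 1 – July 23, 2032: 205 days × 224 tonnes/day = 45,920 tonnes at €2.92/tonne → €134,086.40
July 24 – December 31, 2032: 161 days × 224 tonnes/day = 36,064 tonnes at €2.03/tonne → €73,209.92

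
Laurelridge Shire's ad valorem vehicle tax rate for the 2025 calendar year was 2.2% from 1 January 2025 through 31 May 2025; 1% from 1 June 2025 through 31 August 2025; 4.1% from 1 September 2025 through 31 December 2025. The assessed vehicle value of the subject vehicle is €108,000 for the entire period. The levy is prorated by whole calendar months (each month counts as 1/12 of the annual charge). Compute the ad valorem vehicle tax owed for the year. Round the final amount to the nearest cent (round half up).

€2,736.00

1 January – 31 May 2025: 5 months at 2.2% → €108,000 × 2.2% × 5/12 = €990.0000
1 June – 31 August 2025: 3 months at 1% → €108,000 × 1% × 3/12 = €270.0000
1 September – 31 December 2025: 4 months at 4.1% → €108,000 × 4.1% × 4/12 = €1,476.0000
Total = €2,736.0000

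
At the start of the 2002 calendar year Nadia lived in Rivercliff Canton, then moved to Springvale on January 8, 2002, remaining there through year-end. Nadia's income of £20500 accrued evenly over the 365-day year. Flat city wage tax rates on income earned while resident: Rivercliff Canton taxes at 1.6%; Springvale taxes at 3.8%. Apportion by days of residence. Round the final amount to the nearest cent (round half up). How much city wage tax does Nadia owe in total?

Rivercliff Canton, January 1 – January 7, 2002: 7 days → £20500 × 1.6% × 7/365 = £6.2904
Springvale, January 8 – December 31, 2002: 358 days → £20500 × 3.8% × 358/365 = £764.0603
Total = £770.3507

£770.35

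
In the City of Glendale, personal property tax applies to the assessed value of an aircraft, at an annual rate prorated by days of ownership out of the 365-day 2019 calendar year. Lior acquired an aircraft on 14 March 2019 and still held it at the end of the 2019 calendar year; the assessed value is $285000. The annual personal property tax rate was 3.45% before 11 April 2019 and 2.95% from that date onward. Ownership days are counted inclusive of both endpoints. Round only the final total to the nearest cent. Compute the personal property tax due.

$6858.35

14 March – 10 April 2019: 28 days at 3.45% → $285000 × 3.45% × 28/365 = $754.2740
11 April – 31 December 2019: 265 days at 2.95% → $285000 × 2.95% × 265/365 = $6104.0753
Total = $6858.3493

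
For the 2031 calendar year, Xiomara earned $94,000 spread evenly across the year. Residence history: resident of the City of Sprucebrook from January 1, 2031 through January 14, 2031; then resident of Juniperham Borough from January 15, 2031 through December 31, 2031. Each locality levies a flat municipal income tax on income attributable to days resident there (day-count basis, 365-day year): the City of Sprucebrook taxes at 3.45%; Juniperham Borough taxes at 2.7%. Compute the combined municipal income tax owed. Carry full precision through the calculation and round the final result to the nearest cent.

$2,565.04

The City of Sprucebrook, January 1 – January 14, 2031: 14 days → $94,000 × 3.45% × 14/365 = $124.3890
Juniperham Borough, January 15 – December 31, 2031: 351 days → $94,000 × 2.7% × 351/365 = $2,440.6521
Total = $2,565.0411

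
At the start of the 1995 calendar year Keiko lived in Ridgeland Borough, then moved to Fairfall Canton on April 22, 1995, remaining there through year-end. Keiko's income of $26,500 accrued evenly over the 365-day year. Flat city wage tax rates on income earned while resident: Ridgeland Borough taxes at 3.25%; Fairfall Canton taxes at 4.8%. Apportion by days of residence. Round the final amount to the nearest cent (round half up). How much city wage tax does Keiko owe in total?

Ridgeland Borough, January 1 – April 21, 1995: 111 days → $26,500 × 3.25% × 111/365 = $261.9144
Fairfall Canton, April 22 – December 31, 1995: 254 days → $26,500 × 4.8% × 254/365 = $885.1726
Total = $1,147.0870

$1,147.09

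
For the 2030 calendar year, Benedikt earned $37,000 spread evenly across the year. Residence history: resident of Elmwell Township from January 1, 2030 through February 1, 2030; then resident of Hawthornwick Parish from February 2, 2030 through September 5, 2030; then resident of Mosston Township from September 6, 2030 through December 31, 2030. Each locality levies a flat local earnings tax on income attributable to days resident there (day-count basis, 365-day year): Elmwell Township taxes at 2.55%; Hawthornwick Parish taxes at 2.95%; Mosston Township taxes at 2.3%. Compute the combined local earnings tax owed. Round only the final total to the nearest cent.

$1,001.43

Elmwell Township, January 1 – February 1, 2030: 32 days → $37,000 × 2.55% × 32/365 = $82.7178
Hawthornwick Parish, February 2 – September 5, 2030: 216 days → $37,000 × 2.95% × 216/365 = $645.9288
Mosston Township, September 6 – December 31, 2030: 117 days → $37,000 × 2.3% × 117/365 = $272.7863
Total = $1,001.4329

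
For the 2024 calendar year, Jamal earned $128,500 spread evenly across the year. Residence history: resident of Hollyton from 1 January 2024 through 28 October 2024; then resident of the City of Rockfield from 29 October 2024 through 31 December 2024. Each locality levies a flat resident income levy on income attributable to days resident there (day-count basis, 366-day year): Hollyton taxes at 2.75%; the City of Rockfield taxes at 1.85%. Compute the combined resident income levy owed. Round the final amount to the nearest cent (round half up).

Hollyton, 1 January – 28 October 2024: 302 days → $128,500 × 2.75% × 302/366 = $2,915.8265
The City of Rockfield, 29 October – 31 December 2024: 64 days → $128,500 × 1.85% × 64/366 = $415.6940
Total = $3,331.5205

$3,331.52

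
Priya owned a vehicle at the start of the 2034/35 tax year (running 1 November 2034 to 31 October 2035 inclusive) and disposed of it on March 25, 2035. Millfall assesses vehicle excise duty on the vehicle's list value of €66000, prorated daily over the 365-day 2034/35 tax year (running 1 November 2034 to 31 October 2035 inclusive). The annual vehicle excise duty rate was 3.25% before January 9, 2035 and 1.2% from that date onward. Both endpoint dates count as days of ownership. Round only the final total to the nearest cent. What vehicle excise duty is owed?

November 1, 2034 – January 8, 2035: 69 days at 3.25% → €66000 × 3.25% × 69/365 = €405.4932
January 9 – March 25, 2035: 76 days at 1.2% → €66000 × 1.2% × 76/365 = €164.9096
Total = €570.4027

€570.40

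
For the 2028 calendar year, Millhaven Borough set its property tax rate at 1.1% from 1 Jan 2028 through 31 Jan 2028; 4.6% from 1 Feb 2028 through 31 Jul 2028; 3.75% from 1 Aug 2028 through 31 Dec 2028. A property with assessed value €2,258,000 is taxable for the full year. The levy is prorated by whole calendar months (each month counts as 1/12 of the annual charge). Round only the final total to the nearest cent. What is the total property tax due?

1 Jan – 31 Jan 2028: 1 month at 1.1% → €2,258,000 × 1.1% × 1/12 = €2,069.8333
1 Feb – 31 Jul 2028: 6 months at 4.6% → €2,258,000 × 4.6% × 6/12 = €51,934.0000
1 Aug – 31 Dec 2028: 5 months at 3.75% → €2,258,000 × 3.75% × 5/12 = €35,281.2500
Total = €89,285.0833

€89,285.08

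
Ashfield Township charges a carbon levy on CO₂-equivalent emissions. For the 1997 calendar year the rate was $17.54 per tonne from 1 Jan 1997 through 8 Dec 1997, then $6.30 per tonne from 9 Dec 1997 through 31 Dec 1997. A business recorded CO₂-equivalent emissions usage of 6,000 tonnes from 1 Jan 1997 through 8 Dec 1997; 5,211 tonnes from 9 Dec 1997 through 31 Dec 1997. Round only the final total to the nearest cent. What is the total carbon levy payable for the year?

1 Jan – 8 Dec 1997: 6,000 tonnes at $17.54/tonne → $105,240.00
9 Dec – 31 Dec 1997: 5,211 tonnes at $6.30/tonne → $32,829.30

$138,069.30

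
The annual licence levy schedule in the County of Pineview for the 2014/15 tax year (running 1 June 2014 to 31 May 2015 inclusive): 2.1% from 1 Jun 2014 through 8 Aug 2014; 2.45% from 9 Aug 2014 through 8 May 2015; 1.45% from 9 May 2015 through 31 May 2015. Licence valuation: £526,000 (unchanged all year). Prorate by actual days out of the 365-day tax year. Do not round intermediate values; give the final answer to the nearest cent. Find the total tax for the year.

£12,207.52

1 Jun – 8 Aug 2014: 69 days at 2.1% → £526,000 × 2.1% × 69/365 = £2,088.1479
9 Aug 2014 – 8 May 2015: 273 days at 2.45% → £526,000 × 2.45% × 273/365 = £9,638.7699
9 May – 31 May 2015: 23 days at 1.45% → £526,000 × 1.45% × 23/365 = £480.6055
Total = £12,207.5233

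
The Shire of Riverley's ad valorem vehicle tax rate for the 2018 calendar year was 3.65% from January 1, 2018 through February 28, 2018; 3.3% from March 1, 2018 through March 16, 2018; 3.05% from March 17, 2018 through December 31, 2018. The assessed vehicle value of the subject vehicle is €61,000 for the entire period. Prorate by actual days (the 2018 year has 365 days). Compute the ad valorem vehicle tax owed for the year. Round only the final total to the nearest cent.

January 1 – February 28, 2018: 59 days at 3.65% → €61,000 × 3.65% × 59/365 = €359.9000
March 1 – March 16, 2018: 16 days at 3.3% → €61,000 × 3.3% × 16/365 = €88.2411
March 17 – December 31, 2018: 290 days at 3.05% → €61,000 × 3.05% × 290/365 = €1,478.2055
Total = €1,926.3466

€1,926.35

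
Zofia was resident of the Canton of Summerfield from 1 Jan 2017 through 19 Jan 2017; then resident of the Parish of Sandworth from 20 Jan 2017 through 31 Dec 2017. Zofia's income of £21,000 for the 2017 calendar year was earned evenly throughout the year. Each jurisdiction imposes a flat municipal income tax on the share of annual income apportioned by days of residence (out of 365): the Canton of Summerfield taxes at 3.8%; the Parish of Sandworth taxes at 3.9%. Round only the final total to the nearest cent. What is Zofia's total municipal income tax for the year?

The Canton of Summerfield, 1 Jan – 19 Jan 2017: 19 days → £21,000 × 3.8% × 19/365 = £41.5397
The Parish of Sandworth, 20 Jan – 31 Dec 2017: 346 days → £21,000 × 3.9% × 346/365 = £776.3671
Total = £817.9068

£817.91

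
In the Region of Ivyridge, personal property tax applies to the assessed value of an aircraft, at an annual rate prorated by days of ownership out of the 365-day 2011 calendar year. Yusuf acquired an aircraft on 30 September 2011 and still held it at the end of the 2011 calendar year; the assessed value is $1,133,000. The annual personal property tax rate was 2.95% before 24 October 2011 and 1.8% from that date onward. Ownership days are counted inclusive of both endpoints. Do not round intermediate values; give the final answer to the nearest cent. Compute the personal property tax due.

$6,053.01

30 September – 23 October 2011: 24 days at 2.95% → $1,133,000 × 2.95% × 24/365 = $2,197.7096
24 October – 31 December 2011: 69 days at 1.8% → $1,133,000 × 1.8% × 69/365 = $3,855.3041
Total = $6,053.0137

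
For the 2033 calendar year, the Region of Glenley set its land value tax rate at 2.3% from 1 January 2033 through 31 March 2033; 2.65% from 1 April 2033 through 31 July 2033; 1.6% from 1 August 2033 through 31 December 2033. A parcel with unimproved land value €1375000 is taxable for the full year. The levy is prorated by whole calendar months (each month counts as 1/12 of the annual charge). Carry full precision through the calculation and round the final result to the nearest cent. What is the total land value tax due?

1 January – 31 March 2033: 3 months at 2.3% → €1375000 × 2.3% × 3/12 = €7906.2500
1 April – 31 July 2033: 4 months at 2.65% → €1375000 × 2.65% × 4/12 = €12145.8333
1 August – 31 December 2033: 5 months at 1.6% → €1375000 × 1.6% × 5/12 = €9166.6667
Total = €29218.7500

€29218.75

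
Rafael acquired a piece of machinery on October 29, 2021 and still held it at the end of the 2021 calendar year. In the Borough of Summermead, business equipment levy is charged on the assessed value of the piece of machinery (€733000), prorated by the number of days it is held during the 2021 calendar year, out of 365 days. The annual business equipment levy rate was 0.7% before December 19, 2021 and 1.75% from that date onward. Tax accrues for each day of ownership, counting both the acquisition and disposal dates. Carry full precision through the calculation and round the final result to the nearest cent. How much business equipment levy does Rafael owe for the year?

€1173.80

October 29 – December 18, 2021: 51 days at 0.7% → €733000 × 0.7% × 51/365 = €716.9342
December 19 – December 31, 2021: 13 days at 1.75% → €733000 × 1.75% × 13/365 = €456.8699
Total = €1173.8041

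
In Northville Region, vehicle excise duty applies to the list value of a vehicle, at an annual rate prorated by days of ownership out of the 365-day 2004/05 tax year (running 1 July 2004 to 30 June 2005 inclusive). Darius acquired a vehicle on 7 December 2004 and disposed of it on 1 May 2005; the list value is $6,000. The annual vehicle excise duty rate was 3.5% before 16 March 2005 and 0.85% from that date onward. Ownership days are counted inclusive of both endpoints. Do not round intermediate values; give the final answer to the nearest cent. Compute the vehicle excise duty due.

7 December 2004 – 15 March 2005: 99 days at 3.5% → $6,000 × 3.5% × 99/365 = $56.9589
16 March – 1 May 2005: 47 days at 0.85% → $6,000 × 0.85% × 47/365 = $6.5671
Total = $63.5260

$63.53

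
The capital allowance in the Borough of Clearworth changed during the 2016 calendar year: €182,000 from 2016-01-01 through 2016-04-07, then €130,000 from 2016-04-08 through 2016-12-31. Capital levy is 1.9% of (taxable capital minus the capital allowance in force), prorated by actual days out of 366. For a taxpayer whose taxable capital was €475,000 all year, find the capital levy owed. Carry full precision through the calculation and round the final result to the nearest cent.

2016-01-01 to 2016-04-07: 98 days, exemption €182,000 → (€475,000 − €182,000) × 1.9% × 98/366 = €1,490.6175
2016-04-08 to 2016-12-31: 268 days, exemption €130,000 → (€475,000 − €130,000) × 1.9% × 268/366 = €4,799.8361
Total = €6,290.4536

€6,290.45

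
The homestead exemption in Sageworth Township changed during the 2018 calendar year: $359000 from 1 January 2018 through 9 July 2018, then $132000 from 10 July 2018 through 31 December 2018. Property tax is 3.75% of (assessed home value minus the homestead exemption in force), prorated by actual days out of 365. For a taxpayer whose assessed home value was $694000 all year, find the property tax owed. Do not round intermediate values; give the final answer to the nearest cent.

1 January – 9 July 2018: 190 days, exemption $359000 → ($694000 − $359000) × 3.75% × 190/365 = $6539.3836
10 July – 31 December 2018: 175 days, exemption $132000 → ($694000 − $132000) × 3.75% × 175/365 = $10104.4521
Total = $16643.8356

$16643.84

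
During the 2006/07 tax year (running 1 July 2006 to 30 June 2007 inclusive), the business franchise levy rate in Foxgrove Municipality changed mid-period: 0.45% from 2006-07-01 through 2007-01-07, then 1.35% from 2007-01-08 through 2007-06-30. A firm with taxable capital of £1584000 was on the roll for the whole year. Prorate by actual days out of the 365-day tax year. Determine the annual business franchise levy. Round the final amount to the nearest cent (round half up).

£13924.01

2006-07-01 to 2007-01-07: 191 days at 0.45% → £1584000 × 0.45% × 191/365 = £3729.9945
2007-01-08 to 2007-06-30: 174 days at 1.35% → £1584000 × 1.35% × 174/365 = £10194.0164
Total = £13924.0110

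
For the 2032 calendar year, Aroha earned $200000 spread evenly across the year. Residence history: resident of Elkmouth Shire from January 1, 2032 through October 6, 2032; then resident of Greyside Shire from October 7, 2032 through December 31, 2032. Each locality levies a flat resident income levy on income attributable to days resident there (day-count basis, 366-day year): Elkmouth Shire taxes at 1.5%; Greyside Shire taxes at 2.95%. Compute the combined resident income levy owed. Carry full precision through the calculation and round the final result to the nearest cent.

$3681.42

Elkmouth Shire, January 1 – October 6, 2032: 280 days → $200000 × 1.5% × 280/366 = $2295.0820
Greyside Shire, October 7 – December 31, 2032: 86 days → $200000 × 2.95% × 86/366 = $1386.3388
Total = $3681.4208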